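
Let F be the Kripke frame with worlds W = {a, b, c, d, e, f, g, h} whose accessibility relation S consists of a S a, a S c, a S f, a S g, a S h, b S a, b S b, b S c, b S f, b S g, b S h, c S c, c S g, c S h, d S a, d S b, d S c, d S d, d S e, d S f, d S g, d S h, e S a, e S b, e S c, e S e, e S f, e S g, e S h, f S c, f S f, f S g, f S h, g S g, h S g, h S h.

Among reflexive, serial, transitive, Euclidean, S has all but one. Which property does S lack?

Reflexive: yes — every world is S-related to itself.
Serial: yes — every world has a successor (e.g. a S a).
Transitive: yes — every two-step S-path is closed by a direct edge.
Euclidean: no — a S c and a S f, but not c S f.
Only Euclidean fails.

Euclidean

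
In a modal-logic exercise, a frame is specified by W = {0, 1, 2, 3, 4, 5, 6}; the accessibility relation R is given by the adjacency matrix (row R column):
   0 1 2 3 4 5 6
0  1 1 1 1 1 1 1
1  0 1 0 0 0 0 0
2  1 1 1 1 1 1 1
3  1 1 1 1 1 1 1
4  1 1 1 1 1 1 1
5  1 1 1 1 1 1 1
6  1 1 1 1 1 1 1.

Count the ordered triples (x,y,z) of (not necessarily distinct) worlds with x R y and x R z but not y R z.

Enumerating: (0,1,0), (0,1,2), (0,1,3), (0,1,4), (0,1,5), (0,1,6), (2,1,0), (2,1,2), (2,1,3), (2,1,4), (2,1,5), (2,1,6), … and 24 more.
Total: 36.

36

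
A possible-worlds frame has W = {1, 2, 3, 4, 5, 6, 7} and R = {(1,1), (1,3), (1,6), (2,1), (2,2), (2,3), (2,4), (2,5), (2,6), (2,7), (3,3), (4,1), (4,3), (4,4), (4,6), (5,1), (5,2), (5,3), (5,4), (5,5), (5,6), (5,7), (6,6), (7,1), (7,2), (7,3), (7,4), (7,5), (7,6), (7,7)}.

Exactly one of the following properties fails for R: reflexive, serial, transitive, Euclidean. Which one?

Euclidean

Reflexive: yes — every world is R-related to itself.
Serial: yes — every world has a successor (e.g. 1 R 1).
Transitive: yes — every two-step R-path is closed by a direct edge.
Euclidean: no — 1 R 3 and 1 R 6, but not 3 R 6.
Only Euclidean fails.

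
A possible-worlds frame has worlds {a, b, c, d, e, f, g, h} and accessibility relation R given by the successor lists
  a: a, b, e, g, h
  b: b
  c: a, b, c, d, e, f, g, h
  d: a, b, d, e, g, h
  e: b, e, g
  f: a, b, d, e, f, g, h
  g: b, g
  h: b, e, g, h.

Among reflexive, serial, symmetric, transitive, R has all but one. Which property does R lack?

symmetric

Reflexive: yes — every world is R-related to itself.
Serial: yes — every world has a successor (e.g. a R a).
Symmetric: no — a R b but not b R a.
Transitive: yes — every two-step R-path is closed by a direct edge.
Only symmetric fails.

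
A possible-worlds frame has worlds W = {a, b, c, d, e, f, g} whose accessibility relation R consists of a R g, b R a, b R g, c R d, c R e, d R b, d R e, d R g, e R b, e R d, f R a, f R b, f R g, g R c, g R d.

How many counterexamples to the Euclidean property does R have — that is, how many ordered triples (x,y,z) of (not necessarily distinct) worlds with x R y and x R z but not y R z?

25

Enumerating: (a,g,g), (b,a,a), (b,g,a), (b,g,g), (c,d,d), (c,e,e), (d,b,b), (d,b,e), (d,e,e), (d,e,g), (d,g,b), (d,g,e), … and 13 more.
Total: 25.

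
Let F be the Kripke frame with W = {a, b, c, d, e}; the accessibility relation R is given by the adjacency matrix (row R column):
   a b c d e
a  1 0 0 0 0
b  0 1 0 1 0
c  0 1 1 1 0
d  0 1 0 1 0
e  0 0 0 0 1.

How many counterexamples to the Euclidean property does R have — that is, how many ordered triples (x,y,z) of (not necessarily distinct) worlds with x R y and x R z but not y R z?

Enumerating: (c,b,c), (c,d,c).

2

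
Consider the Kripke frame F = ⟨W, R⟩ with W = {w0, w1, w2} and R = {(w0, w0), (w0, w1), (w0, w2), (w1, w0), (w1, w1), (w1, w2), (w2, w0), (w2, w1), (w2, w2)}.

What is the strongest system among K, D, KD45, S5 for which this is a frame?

S5

Serial (axiom D): yes — every world has a successor (e.g. w0 R w0).
Euclidean (axiom 5): yes — any two successors of a common world are R-related.
Transitive (axiom 4): yes — every two-step R-path is closed by a direct edge.
Reflexive (axiom T): yes — every world is R-related to itself.
So F validates K, D, KD45, S5. The strongest is S5.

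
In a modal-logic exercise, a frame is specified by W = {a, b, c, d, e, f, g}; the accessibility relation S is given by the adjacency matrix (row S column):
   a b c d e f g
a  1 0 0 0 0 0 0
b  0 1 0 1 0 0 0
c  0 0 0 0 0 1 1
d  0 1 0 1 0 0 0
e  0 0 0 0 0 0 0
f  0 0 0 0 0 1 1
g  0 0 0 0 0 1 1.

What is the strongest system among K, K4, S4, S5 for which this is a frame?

K4

Transitive (axiom 4): yes — every two-step S-path is closed by a direct edge.
Reflexive (axiom T): no — c is not related to itself.
Euclidean (axiom 5): yes — any two successors of a common world are S-related.
So F validates K, K4; S4 would additionally require S to be reflexive. The strongest is K4.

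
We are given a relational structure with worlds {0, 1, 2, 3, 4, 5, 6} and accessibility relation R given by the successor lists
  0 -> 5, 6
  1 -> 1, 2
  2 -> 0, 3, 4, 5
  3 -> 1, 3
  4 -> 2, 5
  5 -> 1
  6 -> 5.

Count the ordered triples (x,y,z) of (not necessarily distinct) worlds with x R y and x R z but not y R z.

Enumerating: (0,5,5), (0,5,6), (0,6,6), (1,2,1), (1,2,2), (2,0,0), (2,0,3), (2,0,4), (2,3,0), (2,3,4), (2,3,5), (2,4,0), … and 11 more.
Total: 23.

23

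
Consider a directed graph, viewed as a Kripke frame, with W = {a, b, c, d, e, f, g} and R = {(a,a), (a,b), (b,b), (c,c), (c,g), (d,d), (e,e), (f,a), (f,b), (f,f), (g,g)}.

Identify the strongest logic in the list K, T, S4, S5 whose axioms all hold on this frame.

S4

Reflexive (axiom T): yes — every world is R-related to itself.
Transitive (axiom 4): yes — every two-step R-path is closed by a direct edge.
Euclidean (axiom 5): no — f R b and f R a, but not b R a.
So F validates K, T, S4; S5 would additionally require R to be Euclidean. The strongest is S4.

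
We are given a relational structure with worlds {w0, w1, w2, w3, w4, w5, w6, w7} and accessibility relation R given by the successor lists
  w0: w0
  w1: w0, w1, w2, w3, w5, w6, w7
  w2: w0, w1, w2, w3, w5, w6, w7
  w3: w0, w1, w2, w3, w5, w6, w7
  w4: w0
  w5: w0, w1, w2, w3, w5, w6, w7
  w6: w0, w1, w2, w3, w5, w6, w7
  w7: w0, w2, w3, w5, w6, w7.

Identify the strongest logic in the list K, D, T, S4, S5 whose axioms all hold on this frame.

Serial (axiom D): yes — every world has a successor (e.g. w0 R w0).
Reflexive (axiom T): no — w4 is not related to itself.
Transitive (axiom 4): no — w7 R w2 and w2 R w1, but not w7 R w1.
Euclidean (axiom 5): no — w1 R w0 and w1 R w2, but not w0 R w2.
So F validates K, D; T would additionally require R to be reflexive. The strongest is D.

D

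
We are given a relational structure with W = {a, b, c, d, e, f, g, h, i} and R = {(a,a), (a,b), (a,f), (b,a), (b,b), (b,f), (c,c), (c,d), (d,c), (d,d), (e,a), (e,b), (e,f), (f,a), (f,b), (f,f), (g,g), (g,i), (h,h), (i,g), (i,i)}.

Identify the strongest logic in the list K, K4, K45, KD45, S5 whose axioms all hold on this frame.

Transitive (axiom 4): yes — every two-step R-path is closed by a direct edge.
Euclidean (axiom 5): yes — any two successors of a common world are R-related.
Serial (axiom D): yes — every world has a successor (e.g. a R a).
Reflexive (axiom T): no — e is not related to itself.
So F validates K, K4, K45, KD45; S5 would additionally require R to be reflexive. The strongest is KD45.

KD45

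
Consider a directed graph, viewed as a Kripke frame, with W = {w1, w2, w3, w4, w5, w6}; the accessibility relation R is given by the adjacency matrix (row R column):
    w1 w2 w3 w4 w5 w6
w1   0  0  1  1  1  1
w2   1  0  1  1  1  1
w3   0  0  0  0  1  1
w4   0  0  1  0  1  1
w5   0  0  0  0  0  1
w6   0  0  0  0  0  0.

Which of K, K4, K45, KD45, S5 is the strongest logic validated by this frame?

Transitive (axiom 4): yes — every two-step R-path is closed by a direct edge.
Euclidean (axiom 5): no — w1 R w3 and w1 R w4, but not w3 R w4.
Serial (axiom D): no — w6 has no R-successor.
Reflexive (axiom T): no — w1 is not related to itself.
So F validates K, K4; K45 would additionally require R to be Euclidean. The strongest is K4.

K4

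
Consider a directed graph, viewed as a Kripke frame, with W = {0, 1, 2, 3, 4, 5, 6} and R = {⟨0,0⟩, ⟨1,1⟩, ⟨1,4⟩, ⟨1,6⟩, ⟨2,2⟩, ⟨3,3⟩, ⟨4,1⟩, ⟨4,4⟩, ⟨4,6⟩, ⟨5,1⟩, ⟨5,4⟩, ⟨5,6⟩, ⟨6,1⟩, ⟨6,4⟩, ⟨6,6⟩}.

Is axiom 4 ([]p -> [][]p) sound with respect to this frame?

Axiom 4 corresponds to the accessibility relation being transitive.
Transitive: yes — every two-step R-path is closed by a direct edge.

Yes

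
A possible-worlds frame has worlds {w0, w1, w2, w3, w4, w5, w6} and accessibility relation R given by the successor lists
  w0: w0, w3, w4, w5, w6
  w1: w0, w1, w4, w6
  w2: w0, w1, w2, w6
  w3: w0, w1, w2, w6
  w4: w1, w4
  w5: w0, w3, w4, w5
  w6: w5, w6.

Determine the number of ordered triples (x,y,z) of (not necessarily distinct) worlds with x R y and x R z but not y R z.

Enumerating: (w0,w3,w3), (w0,w3,w4), (w0,w3,w5), (w0,w4,w0), (w0,w4,w3), (w0,w4,w5), (w0,w4,w6), (w0,w5,w6), (w0,w6,w0), (w0,w6,w3), (w0,w6,w4), (w1,w0,w1), … and 24 more.
Total: 36.

36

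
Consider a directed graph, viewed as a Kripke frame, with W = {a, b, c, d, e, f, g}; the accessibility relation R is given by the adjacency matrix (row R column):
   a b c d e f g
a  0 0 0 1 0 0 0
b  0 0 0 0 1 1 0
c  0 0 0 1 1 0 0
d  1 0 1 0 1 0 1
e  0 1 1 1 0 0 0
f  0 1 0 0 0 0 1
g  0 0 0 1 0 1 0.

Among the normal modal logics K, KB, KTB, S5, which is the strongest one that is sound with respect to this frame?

KB

Symmetric (axiom B): yes — every pair in R has its reverse in R.
Reflexive (axiom T): no — a is not related to itself.
Euclidean (axiom 5): no — b R e and b R f, but not e R f.
So F validates K, KB; KTB would additionally require R to be reflexive. The strongest is KB.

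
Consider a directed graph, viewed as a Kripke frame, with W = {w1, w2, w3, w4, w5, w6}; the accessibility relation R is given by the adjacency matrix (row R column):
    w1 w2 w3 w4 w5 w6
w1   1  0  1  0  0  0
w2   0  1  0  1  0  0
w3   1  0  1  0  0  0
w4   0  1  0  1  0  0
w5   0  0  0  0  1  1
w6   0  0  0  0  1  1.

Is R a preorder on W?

Reflexive: yes — every world is R-related to itself.
Transitive: yes — every two-step R-path is closed by a direct edge.
So R is a preorder.

Yes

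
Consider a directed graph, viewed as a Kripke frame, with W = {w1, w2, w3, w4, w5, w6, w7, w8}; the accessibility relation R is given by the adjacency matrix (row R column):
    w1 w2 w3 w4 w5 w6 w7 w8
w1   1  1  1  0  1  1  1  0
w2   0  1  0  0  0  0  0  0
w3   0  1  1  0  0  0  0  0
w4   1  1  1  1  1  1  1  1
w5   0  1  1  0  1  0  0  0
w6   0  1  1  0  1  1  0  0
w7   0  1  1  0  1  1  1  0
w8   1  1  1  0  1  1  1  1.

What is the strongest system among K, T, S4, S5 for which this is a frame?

Reflexive (axiom T): yes — every world is R-related to itself.
Transitive (axiom 4): yes — every two-step R-path is closed by a direct edge.
Euclidean (axiom 5): no — w1 R w2 and w1 R w3, but not w2 R w3.
So F validates K, T, S4; S5 would additionally require R to be Euclidean. The strongest is S4.

S4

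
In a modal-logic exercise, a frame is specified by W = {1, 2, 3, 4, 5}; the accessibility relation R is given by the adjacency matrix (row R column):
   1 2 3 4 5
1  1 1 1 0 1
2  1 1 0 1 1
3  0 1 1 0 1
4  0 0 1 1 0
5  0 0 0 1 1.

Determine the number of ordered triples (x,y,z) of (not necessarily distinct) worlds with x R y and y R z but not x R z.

Enumerating: (1,2,4), (1,5,4), (2,1,3), (2,4,3), (3,2,1), (3,2,4), (3,5,4), (4,3,2), (4,3,5), (5,4,3).

10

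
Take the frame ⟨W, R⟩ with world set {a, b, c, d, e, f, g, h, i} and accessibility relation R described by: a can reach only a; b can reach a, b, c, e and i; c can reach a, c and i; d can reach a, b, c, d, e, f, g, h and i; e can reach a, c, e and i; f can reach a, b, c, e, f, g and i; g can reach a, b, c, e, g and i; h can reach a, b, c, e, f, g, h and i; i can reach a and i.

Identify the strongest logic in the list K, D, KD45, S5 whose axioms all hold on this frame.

Serial (axiom D): yes — every world has a successor (e.g. a R a).
Euclidean (axiom 5): no — b R a and b R c, but not a R c.
Transitive (axiom 4): yes — every two-step R-path is closed by a direct edge.
Reflexive (axiom T): yes — every world is R-related to itself.
So F validates K, D; KD45 would additionally require R to be Euclidean. The strongest is D.

D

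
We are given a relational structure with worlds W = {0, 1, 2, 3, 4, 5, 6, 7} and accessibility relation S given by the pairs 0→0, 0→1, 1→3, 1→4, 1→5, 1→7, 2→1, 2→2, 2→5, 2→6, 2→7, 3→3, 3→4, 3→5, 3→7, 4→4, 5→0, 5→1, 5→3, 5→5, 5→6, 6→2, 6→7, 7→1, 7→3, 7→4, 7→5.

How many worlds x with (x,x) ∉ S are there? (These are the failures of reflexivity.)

3

Enumerating: 1, 6, 7.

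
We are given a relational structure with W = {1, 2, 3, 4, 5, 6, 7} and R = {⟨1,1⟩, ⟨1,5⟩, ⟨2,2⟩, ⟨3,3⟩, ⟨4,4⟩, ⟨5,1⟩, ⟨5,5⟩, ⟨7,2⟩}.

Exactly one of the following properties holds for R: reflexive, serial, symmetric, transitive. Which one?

Reflexive: no — 6 is not related to itself.
Serial: no — 6 has no R-successor.
Symmetric: no — 7 R 2 but not 2 R 7.
Transitive: yes — every two-step R-path is closed by a direct edge.
Only transitive holds.

transitive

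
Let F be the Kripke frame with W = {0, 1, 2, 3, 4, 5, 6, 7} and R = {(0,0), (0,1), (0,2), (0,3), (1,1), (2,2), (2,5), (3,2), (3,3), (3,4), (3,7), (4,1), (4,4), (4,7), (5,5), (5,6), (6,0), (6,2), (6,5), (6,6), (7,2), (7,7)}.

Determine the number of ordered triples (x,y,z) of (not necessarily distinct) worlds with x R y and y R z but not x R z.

12

Enumerating: (0,2,5), (0,3,4), (0,3,7), (2,5,6), (3,2,5), (3,4,1), (4,7,2), (5,6,0), (5,6,2), (6,0,1), (6,0,3), (7,2,5).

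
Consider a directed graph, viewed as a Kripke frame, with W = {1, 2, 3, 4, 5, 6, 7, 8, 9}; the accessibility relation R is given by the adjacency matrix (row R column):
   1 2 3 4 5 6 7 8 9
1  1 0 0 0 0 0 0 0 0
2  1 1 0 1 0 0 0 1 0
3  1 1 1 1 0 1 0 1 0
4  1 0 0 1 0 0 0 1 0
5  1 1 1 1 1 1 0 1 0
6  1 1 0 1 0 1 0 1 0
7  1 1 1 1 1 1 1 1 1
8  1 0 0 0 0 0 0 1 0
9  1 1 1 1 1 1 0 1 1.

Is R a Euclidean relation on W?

No

Euclidean: no — 2 R 1 and 2 R 4, but not 1 R 4.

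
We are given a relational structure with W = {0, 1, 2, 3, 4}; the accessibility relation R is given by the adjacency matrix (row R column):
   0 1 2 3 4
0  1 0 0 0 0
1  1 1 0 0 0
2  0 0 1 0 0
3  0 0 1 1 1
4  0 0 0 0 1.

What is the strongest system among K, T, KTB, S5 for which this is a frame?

Reflexive (axiom T): yes — every world is R-related to itself.
Symmetric (axiom B): no — 1 R 0 but not 0 R 1.
Euclidean (axiom 5): no — 3 R 2 and 3 R 4, but not 2 R 4.
So F validates K, T; KTB would additionally require R to be symmetric. The strongest is T.

T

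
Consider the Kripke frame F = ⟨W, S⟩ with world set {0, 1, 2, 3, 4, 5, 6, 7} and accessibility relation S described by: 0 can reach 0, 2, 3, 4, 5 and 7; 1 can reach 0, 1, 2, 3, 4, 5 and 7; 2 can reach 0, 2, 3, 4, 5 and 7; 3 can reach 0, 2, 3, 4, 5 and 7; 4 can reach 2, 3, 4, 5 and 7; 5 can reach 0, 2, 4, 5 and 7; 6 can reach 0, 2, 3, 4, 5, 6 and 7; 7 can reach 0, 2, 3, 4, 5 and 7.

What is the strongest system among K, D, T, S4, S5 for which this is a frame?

T

Serial (axiom D): yes — every world has a successor (e.g. 0 S 0).
Reflexive (axiom T): yes — every world is S-related to itself.
Transitive (axiom 4): no — 4 S 2 and 2 S 0, but not 4 S 0.
Euclidean (axiom 5): no — 0 S 5 and 0 S 3, but not 5 S 3.
So F validates K, D, T; S4 would additionally require S to be transitive. The strongest is T.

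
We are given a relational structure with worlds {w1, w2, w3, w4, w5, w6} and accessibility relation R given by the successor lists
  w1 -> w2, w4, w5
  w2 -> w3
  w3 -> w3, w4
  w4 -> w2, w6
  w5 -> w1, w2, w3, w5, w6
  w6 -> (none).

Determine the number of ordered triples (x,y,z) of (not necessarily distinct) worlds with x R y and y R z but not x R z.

Enumerating: (w1,w2,w3), (w1,w4,w6), (w1,w5,w1), (w1,w5,w3), (w1,w5,w6), (w2,w3,w4), (w3,w4,w2), (w3,w4,w6), (w4,w2,w3), (w5,w1,w4), (w5,w3,w4).

11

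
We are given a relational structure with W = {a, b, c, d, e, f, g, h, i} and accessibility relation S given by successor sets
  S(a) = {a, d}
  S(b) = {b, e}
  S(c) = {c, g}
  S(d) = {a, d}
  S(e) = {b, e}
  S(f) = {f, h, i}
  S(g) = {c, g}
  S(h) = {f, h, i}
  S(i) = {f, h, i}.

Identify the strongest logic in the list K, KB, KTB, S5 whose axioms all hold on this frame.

Symmetric (axiom B): yes — every pair in S has its reverse in S.
Reflexive (axiom T): yes — every world is S-related to itself.
Euclidean (axiom 5): yes — any two successors of a common world are S-related.
So F validates K, KB, KTB, S5. The strongest is S5.

S5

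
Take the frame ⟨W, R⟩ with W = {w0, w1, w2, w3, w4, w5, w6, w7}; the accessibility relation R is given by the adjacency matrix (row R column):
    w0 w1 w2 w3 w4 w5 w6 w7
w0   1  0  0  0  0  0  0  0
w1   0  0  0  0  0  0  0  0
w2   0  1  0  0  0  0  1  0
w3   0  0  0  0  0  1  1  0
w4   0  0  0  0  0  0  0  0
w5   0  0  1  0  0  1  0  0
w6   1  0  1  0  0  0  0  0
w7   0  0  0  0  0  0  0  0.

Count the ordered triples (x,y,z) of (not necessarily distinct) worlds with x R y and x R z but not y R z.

12

Enumerating: (w2,w1,w1), (w2,w1,w6), (w2,w6,w1), (w2,w6,w6), (w3,w5,w6), (w3,w6,w5), (w3,w6,w6), (w5,w2,w2), (w5,w2,w5), (w6,w0,w2), (w6,w2,w0), (w6,w2,w2).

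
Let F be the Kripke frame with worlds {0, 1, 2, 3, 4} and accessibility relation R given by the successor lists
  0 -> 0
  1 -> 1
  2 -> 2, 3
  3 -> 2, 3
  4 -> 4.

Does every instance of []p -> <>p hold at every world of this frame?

Axiom D corresponds to the accessibility relation being serial.
Serial: yes — every world has a successor (e.g. 0 R 0).

Yes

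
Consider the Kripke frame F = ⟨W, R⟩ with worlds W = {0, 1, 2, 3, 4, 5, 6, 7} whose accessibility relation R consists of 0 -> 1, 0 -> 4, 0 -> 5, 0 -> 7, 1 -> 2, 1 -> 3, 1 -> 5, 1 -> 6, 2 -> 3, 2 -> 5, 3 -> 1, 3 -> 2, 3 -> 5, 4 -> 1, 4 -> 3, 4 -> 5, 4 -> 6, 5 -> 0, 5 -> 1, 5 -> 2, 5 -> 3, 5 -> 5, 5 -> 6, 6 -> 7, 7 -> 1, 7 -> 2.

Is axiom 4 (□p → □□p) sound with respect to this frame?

Axiom 4 corresponds to the accessibility relation being transitive.
Transitive: no — 0 R 1 and 1 R 2, but not 0 R 2.

No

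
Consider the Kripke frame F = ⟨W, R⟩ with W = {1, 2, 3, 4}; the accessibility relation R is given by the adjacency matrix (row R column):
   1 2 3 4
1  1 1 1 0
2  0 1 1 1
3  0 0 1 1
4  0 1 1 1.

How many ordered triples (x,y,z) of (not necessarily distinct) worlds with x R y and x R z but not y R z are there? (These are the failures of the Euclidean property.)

5

Enumerating: (1,2,1), (1,3,1), (1,3,2), (2,3,2), (4,3,2).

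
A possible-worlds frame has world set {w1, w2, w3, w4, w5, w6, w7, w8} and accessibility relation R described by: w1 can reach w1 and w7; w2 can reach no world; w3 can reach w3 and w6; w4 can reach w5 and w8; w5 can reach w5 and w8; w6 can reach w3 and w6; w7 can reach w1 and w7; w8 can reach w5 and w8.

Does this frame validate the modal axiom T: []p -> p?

The schema T characterises exactly the reflexive frames.
Reflexive: no — w2 is not related to itself.

No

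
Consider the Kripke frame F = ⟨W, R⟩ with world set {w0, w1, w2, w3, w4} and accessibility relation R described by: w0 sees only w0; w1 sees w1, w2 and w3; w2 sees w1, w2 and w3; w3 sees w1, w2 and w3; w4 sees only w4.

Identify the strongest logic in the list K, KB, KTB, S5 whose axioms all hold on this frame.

S5

Symmetric (axiom B): yes — every pair in R has its reverse in R.
Reflexive (axiom T): yes — every world is R-related to itself.
Euclidean (axiom 5): yes — any two successors of a common world are R-related.
So F validates K, KB, KTB, S5. The strongest is S5.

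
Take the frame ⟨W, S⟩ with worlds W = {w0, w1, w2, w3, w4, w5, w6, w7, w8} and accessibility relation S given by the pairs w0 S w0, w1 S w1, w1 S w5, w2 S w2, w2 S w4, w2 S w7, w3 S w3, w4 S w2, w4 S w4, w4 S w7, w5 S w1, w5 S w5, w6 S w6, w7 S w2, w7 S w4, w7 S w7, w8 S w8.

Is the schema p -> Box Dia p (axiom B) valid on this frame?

Axiom B corresponds to the accessibility relation being symmetric.
Symmetric: yes — every pair in S has its reverse in S.

Yes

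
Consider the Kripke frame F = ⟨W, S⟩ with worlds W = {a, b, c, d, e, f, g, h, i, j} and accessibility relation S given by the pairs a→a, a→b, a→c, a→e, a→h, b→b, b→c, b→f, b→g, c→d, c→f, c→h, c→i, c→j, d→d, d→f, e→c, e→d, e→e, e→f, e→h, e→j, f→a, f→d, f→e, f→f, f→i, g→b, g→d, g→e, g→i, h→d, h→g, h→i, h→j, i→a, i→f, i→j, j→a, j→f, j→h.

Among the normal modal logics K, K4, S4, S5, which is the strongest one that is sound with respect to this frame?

Transitive (axiom 4): no — a S b and b S f, but not a S f.
Reflexive (axiom T): no — c is not related to itself.
Euclidean (axiom 5): no — a S b and a S e, but not b S e.
So F validates K; K4 would additionally require S to be transitive. The strongest is K.

K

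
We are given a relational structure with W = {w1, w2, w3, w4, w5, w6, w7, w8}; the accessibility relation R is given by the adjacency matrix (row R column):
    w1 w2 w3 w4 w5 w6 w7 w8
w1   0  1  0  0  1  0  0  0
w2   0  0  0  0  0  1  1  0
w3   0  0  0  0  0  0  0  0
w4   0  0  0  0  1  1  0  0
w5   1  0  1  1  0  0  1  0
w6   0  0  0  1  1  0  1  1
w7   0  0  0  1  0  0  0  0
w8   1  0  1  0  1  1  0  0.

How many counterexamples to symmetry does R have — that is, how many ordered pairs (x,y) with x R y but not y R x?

11

Enumerating: (w1,w2), (w2,w6), (w2,w7), (w5,w3), (w5,w7), (w6,w5), (w6,w7), (w7,w4), (w8,w1), (w8,w3), (w8,w5).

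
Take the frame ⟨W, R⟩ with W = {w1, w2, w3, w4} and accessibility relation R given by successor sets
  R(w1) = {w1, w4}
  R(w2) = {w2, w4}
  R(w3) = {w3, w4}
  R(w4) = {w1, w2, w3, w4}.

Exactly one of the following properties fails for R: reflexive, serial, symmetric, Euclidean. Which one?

Reflexive: yes — every world is R-related to itself.
Serial: yes — every world has a successor (e.g. w1 R w1).
Symmetric: yes — every pair in R has its reverse in R.
Euclidean: no — w4 R w1 and w4 R w2, but not w1 R w2.
Only Euclidean fails.

Euclidean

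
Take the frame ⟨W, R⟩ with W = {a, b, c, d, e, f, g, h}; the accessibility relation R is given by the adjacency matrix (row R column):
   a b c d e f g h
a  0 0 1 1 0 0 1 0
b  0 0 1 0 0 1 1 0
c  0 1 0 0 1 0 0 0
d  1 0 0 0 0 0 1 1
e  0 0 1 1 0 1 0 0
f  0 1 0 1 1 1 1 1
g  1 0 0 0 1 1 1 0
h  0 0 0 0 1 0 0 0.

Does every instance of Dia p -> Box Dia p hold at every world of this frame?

No

By correspondence theory, 5 is valid on a frame iff R is Euclidean.
Euclidean: no — a R c and a R d, but not c R d.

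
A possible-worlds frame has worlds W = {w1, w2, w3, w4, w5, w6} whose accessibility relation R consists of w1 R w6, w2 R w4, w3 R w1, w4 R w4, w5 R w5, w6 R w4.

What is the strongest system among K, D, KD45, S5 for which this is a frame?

D

Serial (axiom D): yes — every world has a successor (e.g. w1 R w6).
Euclidean (axiom 5): no — w1 R w6 and w1 R w6, but not w6 R w6.
Transitive (axiom 4): no — w1 R w6 and w6 R w4, but not w1 R w4.
Reflexive (axiom T): no — w1 is not related to itself.
So F validates K, D; KD45 would additionally require R to be Euclidean and transitive. The strongest is D.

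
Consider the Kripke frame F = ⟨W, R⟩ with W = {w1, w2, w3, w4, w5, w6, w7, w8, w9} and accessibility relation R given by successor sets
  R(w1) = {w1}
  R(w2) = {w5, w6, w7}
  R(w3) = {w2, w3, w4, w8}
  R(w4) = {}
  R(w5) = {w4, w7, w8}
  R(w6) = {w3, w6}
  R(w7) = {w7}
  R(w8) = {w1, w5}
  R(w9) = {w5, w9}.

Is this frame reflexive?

No

Reflexive: no — w2 is not related to itself.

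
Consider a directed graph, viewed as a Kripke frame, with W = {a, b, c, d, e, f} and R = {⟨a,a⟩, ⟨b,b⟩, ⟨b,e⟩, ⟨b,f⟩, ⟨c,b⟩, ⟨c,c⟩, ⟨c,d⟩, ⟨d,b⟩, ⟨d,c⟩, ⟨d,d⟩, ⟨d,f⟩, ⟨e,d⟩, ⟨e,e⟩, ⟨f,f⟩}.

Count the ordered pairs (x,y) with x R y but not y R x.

6

Enumerating: (b,e), (b,f), (c,b), (d,b), (d,f), (e,d).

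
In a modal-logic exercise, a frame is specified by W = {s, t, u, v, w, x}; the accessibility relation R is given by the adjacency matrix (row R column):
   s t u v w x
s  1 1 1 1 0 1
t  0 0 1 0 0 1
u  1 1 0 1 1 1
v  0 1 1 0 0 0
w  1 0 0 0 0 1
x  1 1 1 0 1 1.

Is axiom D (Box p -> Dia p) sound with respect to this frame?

Yes

Axiom D corresponds to the accessibility relation being serial.
Serial: yes — every world has a successor (e.g. s R s).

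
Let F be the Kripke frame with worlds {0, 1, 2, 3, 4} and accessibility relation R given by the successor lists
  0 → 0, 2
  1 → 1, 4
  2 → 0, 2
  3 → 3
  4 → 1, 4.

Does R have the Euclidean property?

Euclidean: yes — any two successors of a common world are R-related.

Yes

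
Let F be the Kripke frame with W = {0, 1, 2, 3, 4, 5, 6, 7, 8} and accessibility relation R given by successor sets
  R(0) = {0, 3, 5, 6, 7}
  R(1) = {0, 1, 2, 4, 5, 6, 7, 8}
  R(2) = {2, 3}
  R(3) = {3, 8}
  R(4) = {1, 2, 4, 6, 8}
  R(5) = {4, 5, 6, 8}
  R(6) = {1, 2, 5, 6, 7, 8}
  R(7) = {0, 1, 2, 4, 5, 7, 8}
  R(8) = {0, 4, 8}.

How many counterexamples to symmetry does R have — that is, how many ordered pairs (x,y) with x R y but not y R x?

21

Enumerating: (0,3), (0,5), (0,6), (1,0), (1,2), (1,5), (1,8), (2,3), (3,8), (4,2), (4,6), (5,4), … and 9 more.
Total: 21.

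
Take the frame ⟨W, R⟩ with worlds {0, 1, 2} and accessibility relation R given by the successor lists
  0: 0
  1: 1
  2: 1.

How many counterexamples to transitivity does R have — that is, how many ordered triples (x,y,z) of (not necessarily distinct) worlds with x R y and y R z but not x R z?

R is transitive; there are no such tuples.

0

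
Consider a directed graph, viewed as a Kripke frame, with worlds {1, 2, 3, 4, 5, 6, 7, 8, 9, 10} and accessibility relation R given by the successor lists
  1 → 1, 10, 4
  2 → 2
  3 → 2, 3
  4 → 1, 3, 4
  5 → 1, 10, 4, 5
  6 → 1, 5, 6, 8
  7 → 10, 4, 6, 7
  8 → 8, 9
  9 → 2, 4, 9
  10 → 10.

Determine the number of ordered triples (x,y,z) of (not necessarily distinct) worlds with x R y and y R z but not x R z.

Enumerating: (1,4,3), (4,1,10), (4,3,2), (5,4,3), (6,1,10), (6,1,4), (6,5,10), (6,5,4), (6,8,9), (7,4,1), (7,4,3), (7,6,1), (7,6,5), (7,6,8), (8,9,2), (8,9,4), (9,4,1), (9,4,3).

18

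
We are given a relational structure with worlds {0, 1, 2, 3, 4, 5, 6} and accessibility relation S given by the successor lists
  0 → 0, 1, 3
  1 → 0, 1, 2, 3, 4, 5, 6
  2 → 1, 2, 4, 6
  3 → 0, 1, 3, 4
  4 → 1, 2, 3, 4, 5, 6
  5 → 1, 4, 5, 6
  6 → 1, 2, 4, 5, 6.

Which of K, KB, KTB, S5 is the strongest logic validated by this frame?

KTB

Symmetric (axiom B): yes — every pair in S has its reverse in S.
Reflexive (axiom T): yes — every world is S-related to itself.
Euclidean (axiom 5): no — 1 S 0 and 1 S 2, but not 0 S 2.
So F validates K, KB, KTB; S5 would additionally require S to be Euclidean. The strongest is KTB.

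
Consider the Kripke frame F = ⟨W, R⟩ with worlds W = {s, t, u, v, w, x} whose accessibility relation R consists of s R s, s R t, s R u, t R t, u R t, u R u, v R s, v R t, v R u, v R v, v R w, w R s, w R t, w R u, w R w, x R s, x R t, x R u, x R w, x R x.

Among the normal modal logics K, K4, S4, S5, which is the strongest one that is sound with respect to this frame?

S4

Transitive (axiom 4): yes — every two-step R-path is closed by a direct edge.
Reflexive (axiom T): yes — every world is R-related to itself.
Euclidean (axiom 5): no — s R t and s R u, but not t R u.
So F validates K, K4, S4; S5 would additionally require R to be Euclidean. The strongest is S4.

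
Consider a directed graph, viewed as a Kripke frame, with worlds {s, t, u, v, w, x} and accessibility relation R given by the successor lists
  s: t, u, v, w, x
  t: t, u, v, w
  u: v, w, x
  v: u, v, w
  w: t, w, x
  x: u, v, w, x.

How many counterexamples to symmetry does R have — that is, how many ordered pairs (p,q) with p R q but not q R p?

Enumerating: (s,t), (s,u), (s,v), (s,w), (s,x), (t,u), (t,v), (u,w), (v,w), (x,v).

10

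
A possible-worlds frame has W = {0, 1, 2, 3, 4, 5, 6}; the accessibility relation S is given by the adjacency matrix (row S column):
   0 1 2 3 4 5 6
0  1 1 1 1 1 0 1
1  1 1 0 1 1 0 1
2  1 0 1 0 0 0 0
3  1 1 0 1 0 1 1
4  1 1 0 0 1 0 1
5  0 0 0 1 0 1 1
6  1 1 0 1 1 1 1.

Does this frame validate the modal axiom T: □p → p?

Yes

Axiom T corresponds to the accessibility relation being reflexive.
Reflexive: yes — every world is S-related to itself.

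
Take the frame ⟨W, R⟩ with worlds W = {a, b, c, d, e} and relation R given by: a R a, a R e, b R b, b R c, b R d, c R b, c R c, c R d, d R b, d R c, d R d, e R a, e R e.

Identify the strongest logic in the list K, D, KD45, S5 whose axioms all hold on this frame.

Serial (axiom D): yes — every world has a successor (e.g. a R a).
Euclidean (axiom 5): yes — any two successors of a common world are R-related.
Transitive (axiom 4): yes — every two-step R-path is closed by a direct edge.
Reflexive (axiom T): yes — every world is R-related to itself.
So F validates K, D, KD45, S5. The strongest is S5.

S5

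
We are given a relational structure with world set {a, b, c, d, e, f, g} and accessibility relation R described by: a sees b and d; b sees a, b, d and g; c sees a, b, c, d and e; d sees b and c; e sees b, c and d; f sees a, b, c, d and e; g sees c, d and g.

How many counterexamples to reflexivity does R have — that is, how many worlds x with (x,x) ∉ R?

Enumerating: a, d, e, f.

4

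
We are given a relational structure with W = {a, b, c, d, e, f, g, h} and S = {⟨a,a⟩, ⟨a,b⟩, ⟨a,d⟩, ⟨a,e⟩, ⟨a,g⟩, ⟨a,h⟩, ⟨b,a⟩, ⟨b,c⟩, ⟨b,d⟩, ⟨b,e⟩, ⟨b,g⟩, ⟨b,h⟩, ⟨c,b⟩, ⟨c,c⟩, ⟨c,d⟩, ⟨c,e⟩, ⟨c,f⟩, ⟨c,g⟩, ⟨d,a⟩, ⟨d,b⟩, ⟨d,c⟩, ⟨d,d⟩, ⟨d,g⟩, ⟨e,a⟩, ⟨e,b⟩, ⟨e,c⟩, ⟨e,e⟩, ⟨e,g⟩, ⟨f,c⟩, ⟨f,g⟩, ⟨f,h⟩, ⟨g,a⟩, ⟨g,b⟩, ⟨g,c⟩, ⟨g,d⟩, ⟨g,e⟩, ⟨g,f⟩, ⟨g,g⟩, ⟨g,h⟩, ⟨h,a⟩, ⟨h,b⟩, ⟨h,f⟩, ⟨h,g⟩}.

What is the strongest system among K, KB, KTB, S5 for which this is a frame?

KB

Symmetric (axiom B): yes — every pair in S has its reverse in S.
Reflexive (axiom T): no — b is not related to itself.
Euclidean (axiom 5): no — a S d and a S e, but not d S e.
So F validates K, KB; KTB would additionally require S to be reflexive. The strongest is KB.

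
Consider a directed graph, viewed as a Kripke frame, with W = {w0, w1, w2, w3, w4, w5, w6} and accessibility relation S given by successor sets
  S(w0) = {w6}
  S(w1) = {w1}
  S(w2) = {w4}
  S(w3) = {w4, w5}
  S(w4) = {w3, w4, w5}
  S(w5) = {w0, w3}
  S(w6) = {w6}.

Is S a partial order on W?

No

Reflexive: no — w0 is not related to itself.
Transitive: no — w2 S w4 and w4 S w3, but not w2 S w3.
Antisymmetric: no — w3 S w4 and w4 S w3 with w3 ≠ w4.
So S is not a partial order.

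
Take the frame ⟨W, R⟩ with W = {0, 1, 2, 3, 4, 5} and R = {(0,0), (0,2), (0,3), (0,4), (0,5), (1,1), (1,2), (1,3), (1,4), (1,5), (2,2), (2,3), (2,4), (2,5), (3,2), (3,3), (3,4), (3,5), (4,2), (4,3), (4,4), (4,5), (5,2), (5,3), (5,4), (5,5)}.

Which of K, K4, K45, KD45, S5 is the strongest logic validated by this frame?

Transitive (axiom 4): yes — every two-step R-path is closed by a direct edge.
Euclidean (axiom 5): no — 0 R 2 and 0 R 0, but not 2 R 0.
Serial (axiom D): yes — every world has a successor (e.g. 0 R 0).
Reflexive (axiom T): yes — every world is R-related to itself.
So F validates K, K4; K45 would additionally require R to be Euclidean. The strongest is K4.

K4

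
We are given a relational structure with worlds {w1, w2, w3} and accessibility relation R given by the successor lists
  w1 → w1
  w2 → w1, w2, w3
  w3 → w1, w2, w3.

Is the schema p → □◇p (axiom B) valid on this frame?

No

The schema B characterises exactly the symmetric frames.
Symmetric: no — w2 R w1 but not w1 R w2.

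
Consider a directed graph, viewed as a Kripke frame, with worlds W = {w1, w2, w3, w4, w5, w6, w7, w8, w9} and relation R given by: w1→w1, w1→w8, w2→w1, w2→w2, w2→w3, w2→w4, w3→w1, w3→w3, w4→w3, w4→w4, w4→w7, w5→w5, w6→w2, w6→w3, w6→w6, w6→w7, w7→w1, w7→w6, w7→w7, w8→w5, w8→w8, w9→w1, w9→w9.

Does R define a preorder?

No

Reflexive: yes — every world is R-related to itself.
Transitive: no — w1 R w8 and w8 R w5, but not w1 R w5.
So R is not a preorder.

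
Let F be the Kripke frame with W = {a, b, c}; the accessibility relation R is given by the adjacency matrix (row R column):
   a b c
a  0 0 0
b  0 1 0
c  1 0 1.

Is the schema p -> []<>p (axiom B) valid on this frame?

No

By correspondence theory, B is valid on a frame iff R is symmetric.
Symmetric: no — c R a but not a R c.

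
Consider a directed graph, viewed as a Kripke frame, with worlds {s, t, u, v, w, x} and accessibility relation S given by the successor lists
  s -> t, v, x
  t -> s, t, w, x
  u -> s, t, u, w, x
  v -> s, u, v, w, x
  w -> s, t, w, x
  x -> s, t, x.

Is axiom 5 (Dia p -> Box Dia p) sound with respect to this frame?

No

The schema 5 characterises exactly the Euclidean frames.
Euclidean: no — s S t and s S v, but not t S v.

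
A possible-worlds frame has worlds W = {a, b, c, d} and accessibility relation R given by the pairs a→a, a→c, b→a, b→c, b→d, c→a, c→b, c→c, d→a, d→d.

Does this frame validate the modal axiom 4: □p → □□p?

The schema 4 characterises exactly the transitive frames.
Transitive: no — a R c and c R b, but not a R b.

No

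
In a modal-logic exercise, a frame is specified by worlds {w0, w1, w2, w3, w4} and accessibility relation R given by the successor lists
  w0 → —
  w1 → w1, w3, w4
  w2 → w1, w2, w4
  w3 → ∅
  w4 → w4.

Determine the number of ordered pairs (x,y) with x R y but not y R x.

4

Enumerating: (w1,w3), (w1,w4), (w2,w1), (w2,w4).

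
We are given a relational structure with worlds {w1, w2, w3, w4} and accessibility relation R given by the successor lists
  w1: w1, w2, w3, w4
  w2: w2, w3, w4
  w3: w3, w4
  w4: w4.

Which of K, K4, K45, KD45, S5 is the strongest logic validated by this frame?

Transitive (axiom 4): yes — every two-step R-path is closed by a direct edge.
Euclidean (axiom 5): no — w1 R w3 and w1 R w2, but not w3 R w2.
Serial (axiom D): yes — every world has a successor (e.g. w1 R w1).
Reflexive (axiom T): yes — every world is R-related to itself.
So F validates K, K4; K45 would additionally require R to be Euclidean. The strongest is K4.

K4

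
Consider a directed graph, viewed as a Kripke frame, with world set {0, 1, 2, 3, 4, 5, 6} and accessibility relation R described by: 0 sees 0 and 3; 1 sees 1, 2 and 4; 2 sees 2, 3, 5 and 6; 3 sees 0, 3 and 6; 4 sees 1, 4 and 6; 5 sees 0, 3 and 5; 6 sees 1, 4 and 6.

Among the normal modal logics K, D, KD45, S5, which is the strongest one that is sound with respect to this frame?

Serial (axiom D): yes — every world has a successor (e.g. 0 R 0).
Euclidean (axiom 5): no — 1 R 2 and 1 R 4, but not 2 R 4.
Transitive (axiom 4): no — 0 R 3 and 3 R 6, but not 0 R 6.
Reflexive (axiom T): yes — every world is R-related to itself.
So F validates K, D; KD45 would additionally require R to be Euclidean and transitive. The strongest is D.

D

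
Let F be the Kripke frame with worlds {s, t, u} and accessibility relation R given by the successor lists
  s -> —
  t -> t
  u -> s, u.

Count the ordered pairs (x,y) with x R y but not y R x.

Enumerating: (u,s).

1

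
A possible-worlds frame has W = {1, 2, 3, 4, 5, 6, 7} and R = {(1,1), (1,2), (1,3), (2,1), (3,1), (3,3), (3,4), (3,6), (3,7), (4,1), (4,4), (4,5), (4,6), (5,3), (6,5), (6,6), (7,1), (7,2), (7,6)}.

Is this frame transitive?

No

Transitive: no — 1 R 3 and 3 R 4, but not 1 R 4.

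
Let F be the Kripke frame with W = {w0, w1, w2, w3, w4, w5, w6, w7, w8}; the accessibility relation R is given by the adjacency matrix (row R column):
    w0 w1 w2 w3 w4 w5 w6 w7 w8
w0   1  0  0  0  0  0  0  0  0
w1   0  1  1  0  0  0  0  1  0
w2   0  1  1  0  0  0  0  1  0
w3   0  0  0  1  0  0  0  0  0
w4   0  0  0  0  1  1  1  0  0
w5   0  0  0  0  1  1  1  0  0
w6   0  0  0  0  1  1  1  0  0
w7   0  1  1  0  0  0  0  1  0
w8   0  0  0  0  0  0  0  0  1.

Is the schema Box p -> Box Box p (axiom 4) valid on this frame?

Yes

The schema 4 characterises exactly the transitive frames.
Transitive: yes — every two-step R-path is closed by a direct edge.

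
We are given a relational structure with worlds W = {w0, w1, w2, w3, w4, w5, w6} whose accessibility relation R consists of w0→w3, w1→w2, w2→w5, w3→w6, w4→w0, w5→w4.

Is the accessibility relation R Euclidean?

Euclidean: no — w0 R w3 and w0 R w3, but not w3 R w3.

No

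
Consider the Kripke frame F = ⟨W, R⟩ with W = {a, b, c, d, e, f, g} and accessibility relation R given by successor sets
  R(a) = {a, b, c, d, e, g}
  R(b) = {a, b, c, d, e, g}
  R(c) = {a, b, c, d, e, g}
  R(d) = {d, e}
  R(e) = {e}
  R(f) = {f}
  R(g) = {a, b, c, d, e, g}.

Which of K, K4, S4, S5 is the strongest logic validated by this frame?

Transitive (axiom 4): yes — every two-step R-path is closed by a direct edge.
Reflexive (axiom T): yes — every world is R-related to itself.
Euclidean (axiom 5): no — a R d and a R b, but not d R b.
So F validates K, K4, S4; S5 would additionally require R to be Euclidean. The strongest is S4.

S4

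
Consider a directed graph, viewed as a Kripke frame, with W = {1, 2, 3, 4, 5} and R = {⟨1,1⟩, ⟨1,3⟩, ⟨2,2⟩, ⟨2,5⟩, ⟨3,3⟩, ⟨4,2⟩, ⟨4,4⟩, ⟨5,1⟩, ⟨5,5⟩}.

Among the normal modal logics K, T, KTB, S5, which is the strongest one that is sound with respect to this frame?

T

Reflexive (axiom T): yes — every world is R-related to itself.
Symmetric (axiom B): no — 1 R 3 but not 3 R 1.
Euclidean (axiom 5): no — 1 R 3 and 1 R 1, but not 3 R 1.
So F validates K, T; KTB would additionally require R to be symmetric. The strongest is T.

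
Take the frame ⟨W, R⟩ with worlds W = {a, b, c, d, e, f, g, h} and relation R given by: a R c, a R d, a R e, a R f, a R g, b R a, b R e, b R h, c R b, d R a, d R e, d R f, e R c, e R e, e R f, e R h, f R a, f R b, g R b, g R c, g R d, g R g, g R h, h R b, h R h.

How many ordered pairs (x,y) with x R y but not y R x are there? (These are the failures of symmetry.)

Enumerating: (a,c), (a,e), (a,g), (b,a), (b,e), (c,b), (d,e), (d,f), (e,c), (e,f), (e,h), (f,b), (g,b), (g,c), (g,d), (g,h).

16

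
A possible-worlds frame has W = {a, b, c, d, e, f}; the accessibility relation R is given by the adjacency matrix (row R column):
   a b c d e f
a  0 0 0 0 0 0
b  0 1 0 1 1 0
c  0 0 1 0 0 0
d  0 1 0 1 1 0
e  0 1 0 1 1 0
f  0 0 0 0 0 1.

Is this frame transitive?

Transitive: yes — every two-step R-path is closed by a direct edge.

Yes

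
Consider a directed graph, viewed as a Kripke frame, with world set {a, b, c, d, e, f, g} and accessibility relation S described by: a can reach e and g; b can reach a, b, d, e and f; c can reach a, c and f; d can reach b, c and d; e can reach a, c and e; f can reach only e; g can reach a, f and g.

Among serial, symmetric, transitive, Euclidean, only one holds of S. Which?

serial

Serial: yes — every world has a successor (e.g. a S e).
Symmetric: no — b S a but not a S b.
Transitive: no — a S e and e S c, but not a S c.
Euclidean: no — a S e and a S g, but not e S g.
Only serial holds.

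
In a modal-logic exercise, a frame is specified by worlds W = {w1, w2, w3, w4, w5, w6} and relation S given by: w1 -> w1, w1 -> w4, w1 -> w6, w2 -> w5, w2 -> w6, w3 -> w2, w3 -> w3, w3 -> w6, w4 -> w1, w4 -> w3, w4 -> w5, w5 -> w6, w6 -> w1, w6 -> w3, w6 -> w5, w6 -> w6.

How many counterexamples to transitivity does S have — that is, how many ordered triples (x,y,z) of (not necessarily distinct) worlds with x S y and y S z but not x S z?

19

Enumerating: (w1,w4,w3), (w1,w4,w5), (w1,w6,w3), (w1,w6,w5), (w2,w6,w1), (w2,w6,w3), (w3,w2,w5), (w3,w6,w1), (w3,w6,w5), (w4,w1,w4), (w4,w1,w6), (w4,w3,w2), … and 7 more.
Total: 19.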